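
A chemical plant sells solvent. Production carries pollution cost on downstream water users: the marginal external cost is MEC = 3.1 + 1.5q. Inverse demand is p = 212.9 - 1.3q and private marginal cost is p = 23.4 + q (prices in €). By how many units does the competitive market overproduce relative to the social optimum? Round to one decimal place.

Market equilibrium (private): 23.4 + q = 212.9 - 1.3q → q_m = 82.3913.
Social marginal cost = private MC + MEC = 26.5 + 2.5q.
Set SMC = demand: 26.5 + 2.5q = 212.9 - 1.3q → q* = 49.0526.
Gap = |82.3913 − 49.0526| = 33.3387.

33.3 units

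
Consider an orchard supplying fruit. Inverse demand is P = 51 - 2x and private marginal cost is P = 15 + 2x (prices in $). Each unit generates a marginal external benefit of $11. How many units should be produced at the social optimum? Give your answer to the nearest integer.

Social marginal cost = private MC − MEB = 4 + 2x.
Set SMC = demand: 4 + 2x = 51 - 2x → x* = 11.7500.

x* = 12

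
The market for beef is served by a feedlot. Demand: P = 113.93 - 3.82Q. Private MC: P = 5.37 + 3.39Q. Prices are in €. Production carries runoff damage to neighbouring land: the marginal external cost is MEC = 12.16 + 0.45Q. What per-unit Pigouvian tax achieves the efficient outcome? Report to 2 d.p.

tax = €17.82 per unit

Social marginal cost = private MC + MEC = 17.53 + 3.84Q.
Set SMC = demand: 17.53 + 3.84Q = 113.93 - 3.82Q → Q* = 12.5849.
The Pigouvian tax equals MEC at Q*: 12.16 + 0.45×12.5849 = 17.8232.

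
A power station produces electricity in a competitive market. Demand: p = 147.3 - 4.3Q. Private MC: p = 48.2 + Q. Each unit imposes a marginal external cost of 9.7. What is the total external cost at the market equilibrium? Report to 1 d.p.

Market equilibrium (private): 48.2 + Q = 147.3 - 4.3Q → Q_m = 18.6981.
Total external cost = MEC × Q_m = 9.7 × 18.6981 = 181.3716.

181.4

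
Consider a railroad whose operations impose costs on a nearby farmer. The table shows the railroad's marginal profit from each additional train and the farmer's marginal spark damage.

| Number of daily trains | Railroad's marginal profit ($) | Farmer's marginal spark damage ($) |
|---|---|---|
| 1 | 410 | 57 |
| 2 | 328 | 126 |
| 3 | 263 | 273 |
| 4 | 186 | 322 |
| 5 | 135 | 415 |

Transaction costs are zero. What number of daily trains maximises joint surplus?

Bargaining reaches the level where marginal profit last exceeds marginal spark damage.
That holds through level 2 (328 ≥ 126) but not at 3 (263 < 273).

2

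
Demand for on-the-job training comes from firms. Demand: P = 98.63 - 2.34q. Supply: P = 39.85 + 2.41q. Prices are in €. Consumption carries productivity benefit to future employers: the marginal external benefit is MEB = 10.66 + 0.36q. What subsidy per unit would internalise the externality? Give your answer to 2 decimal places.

Social marginal benefit = demand + MEB = 109.29 - 1.98q.
Set SMB = MC: 109.29 - 1.98q = 39.85 + 2.41q → q* = 15.8178.
The Pigouvian subsidy equals MEB at q*: 10.66 + 0.36×15.8178 = 16.3544.

subsidy = €16.35 per unit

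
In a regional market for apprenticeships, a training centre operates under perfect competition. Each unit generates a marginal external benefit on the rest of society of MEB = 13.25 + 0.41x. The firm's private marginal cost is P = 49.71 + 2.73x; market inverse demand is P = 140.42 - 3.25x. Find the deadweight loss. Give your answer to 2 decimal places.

Market equilibrium (private): 49.71 + 2.73x = 140.42 - 3.25x → x_m = 15.1689.
Social marginal cost = private MC − MEB = 36.46 + 2.32x.
Set SMC = demand: 36.46 + 2.32x = 140.42 - 3.25x → x* = 18.6643.
Height of the DWL triangle at x_m is demand(x_m) − SMC(x_m) = MEB(x_m) = 19.4692.
DWL = ½ × 3.4954 × 19.4692 = 34.0263.

DWL = 34.03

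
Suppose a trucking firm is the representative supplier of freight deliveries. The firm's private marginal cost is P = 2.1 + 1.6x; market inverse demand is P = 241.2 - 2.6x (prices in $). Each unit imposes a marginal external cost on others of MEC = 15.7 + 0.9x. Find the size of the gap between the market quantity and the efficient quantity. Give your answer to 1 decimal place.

Market equilibrium (private): 2.1 + 1.6x = 241.2 - 2.6x → x_m = 56.9286.
Social marginal cost = private MC + MEC = 17.8 + 2.5x.
Set SMC = demand: 17.8 + 2.5x = 241.2 - 2.6x → x* = 43.8039.
Gap = |56.9286 − 43.8039| = 13.1247.

13.1 units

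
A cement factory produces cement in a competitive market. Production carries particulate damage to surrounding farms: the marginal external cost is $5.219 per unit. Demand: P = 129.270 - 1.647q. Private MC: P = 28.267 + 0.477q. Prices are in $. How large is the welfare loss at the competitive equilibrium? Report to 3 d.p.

DWL = $6.412

Market equilibrium (private): 28.267 + 0.477q = 129.270 - 1.647q → q_m = 47.5532.
Social marginal cost = private MC + MEC = 33.486 + 0.477q.
Set SMC = demand: 33.486 + 0.477q = 129.270 - 1.647q → q* = 45.0960.
Between q* and q_m the wedge SMC − demand runs linearly from 0 to MEC(q_m), so the loss is a triangle.
DWL = ½ × 2.4572 × 5.2190 = 6.4121.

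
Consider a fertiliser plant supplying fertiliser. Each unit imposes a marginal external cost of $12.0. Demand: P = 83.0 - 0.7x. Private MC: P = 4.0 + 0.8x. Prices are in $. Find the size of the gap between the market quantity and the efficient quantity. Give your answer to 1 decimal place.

8.0 units

Market equilibrium (private): 4.0 + 0.8x = 83.0 - 0.7x → x_m = 52.6667.
Social marginal cost = private MC + MEC = 16.0 + 0.8x.
Set SMC = demand: 16.0 + 0.8x = 83.0 - 0.7x → x* = 44.6667.
Gap = |52.6667 − 44.6667| = 8.0000.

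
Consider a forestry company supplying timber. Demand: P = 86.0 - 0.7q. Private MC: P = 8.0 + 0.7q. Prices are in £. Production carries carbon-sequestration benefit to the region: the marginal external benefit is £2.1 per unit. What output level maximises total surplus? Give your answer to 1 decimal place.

Social marginal cost = private MC − MEB = 5.9 + 0.7q.
Set SMC = demand: 5.9 + 0.7q = 86.0 - 0.7q → q* = 57.2143.

q* = 57.2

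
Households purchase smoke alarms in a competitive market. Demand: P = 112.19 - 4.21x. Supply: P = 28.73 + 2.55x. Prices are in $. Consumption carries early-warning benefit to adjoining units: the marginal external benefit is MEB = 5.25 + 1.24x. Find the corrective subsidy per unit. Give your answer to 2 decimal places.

Social marginal benefit = demand + MEB = 117.44 - 2.97x.
Set SMB = MC: 117.44 - 2.97x = 28.73 + 2.55x → x* = 16.0707.
The Pigouvian subsidy equals MEB at x*: 5.25 + 1.24×16.0707 = 25.1777.

subsidy = $25.18 per unit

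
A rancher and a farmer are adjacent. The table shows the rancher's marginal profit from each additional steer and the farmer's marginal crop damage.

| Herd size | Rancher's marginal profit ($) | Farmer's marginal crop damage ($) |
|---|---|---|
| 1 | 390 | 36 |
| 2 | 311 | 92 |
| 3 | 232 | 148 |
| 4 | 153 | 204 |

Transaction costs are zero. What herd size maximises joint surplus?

Bargaining reaches the level where marginal profit last exceeds marginal crop damage.
That holds through level 3 (232 ≥ 148) but not at 4 (153 < 204).

3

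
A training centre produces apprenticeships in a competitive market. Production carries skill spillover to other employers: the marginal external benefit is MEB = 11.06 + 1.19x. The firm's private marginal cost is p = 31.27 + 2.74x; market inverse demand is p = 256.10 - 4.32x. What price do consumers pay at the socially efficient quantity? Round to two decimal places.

Social marginal cost = private MC − MEB = 20.21 + 1.55x.
Set SMC = demand: 20.21 + 1.55x = 256.10 - 4.32x → x* = 40.1857.
Consumer price on the demand curve at x*: 256.10 − 4.32×40.1857 = 82.4978.

P = 82.50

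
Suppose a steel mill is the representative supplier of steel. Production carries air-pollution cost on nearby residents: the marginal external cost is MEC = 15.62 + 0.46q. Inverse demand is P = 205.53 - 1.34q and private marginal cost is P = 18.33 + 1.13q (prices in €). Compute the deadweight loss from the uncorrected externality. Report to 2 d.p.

Market equilibrium (private): 18.33 + 1.13q = 205.53 - 1.34q → q_m = 75.7895.
Social marginal cost = private MC + MEC = 33.95 + 1.59q.
Set SMC = demand: 33.95 + 1.59q = 205.53 - 1.34q → q* = 58.5597.
Between q* and q_m the wedge SMC − demand runs linearly from 0 to MEC(q_m), so the loss is a triangle.
DWL = ½ × 17.2298 × 50.4832 = 434.9077.

DWL = €434.91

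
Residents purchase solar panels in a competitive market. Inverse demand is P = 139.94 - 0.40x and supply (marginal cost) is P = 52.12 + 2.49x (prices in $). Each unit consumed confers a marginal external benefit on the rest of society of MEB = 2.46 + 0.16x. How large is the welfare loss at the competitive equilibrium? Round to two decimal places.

Market equilibrium (private): 52.12 + 2.49x = 139.94 - 0.40x → x_m = 30.3875.
Social marginal benefit = demand + MEB = 142.40 - 0.24x.
Set SMB = MC: 142.40 - 0.24x = 52.12 + 2.49x → x* = 33.0696.
Height of the DWL triangle at x_m is SMB(x_m) − MC(x_m) = MEB(x_m) = 7.3220.
DWL = ½ × 2.6821 × 7.3220 = 9.8192.

DWL = $9.82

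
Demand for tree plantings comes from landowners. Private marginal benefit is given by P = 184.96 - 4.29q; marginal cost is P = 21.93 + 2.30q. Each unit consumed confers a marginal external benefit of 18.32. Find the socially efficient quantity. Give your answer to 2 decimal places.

q* = 27.52

Social marginal benefit = demand + MEB = 203.28 - 4.29q.
Set SMB = MC: 203.28 - 4.29q = 21.93 + 2.30q → q* = 27.5190.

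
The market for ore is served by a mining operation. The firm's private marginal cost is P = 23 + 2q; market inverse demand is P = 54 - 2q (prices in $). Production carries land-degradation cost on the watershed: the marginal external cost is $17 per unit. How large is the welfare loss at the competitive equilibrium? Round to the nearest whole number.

Market equilibrium (private): 23 + 2q = 54 - 2q → q_m = 7.7500.
Social marginal cost = private MC + MEC = 40 + 2q.
Set SMC = demand: 40 + 2q = 54 - 2q → q* = 3.5000.
Height of the DWL triangle at q_m is SMC(q_m) − demand(q_m) = MEC(q_m) = 17.0000.
DWL = ½ × 4.2500 × 17.0000 = 36.1250.

DWL = $36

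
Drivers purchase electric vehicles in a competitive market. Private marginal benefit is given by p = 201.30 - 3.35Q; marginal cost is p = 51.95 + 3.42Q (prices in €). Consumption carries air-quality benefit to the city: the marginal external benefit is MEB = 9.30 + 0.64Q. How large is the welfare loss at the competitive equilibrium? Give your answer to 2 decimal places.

Market equilibrium (private): 51.95 + 3.42Q = 201.30 - 3.35Q → Q_m = 22.0606.
Social marginal benefit = demand + MEB = 210.60 - 2.71Q.
Set SMB = MC: 210.60 - 2.71Q = 51.95 + 3.42Q → Q* = 25.8809.
The loss is the area between SMB and MC from Q* to Q_m; with linear curves that's a triangle of height MEB(Q_m).
DWL = ½ × 3.8203 × 23.4188 = 44.7334.

DWL = €44.73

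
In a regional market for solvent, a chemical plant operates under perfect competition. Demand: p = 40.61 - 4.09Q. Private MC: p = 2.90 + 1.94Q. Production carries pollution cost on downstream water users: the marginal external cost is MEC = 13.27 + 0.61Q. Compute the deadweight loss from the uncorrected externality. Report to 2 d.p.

Market equilibrium (private): 2.90 + 1.94Q = 40.61 - 4.09Q → Q_m = 6.2537.
Social marginal cost = private MC + MEC = 16.17 + 2.55Q.
Set SMC = demand: 16.17 + 2.55Q = 40.61 - 4.09Q → Q* = 3.6807.
Height of the DWL triangle at Q_m is SMC(Q_m) − demand(Q_m) = MEC(Q_m) = 17.0848.
DWL = ½ × 2.5730 × 17.0848 = 21.9796.

DWL = 21.98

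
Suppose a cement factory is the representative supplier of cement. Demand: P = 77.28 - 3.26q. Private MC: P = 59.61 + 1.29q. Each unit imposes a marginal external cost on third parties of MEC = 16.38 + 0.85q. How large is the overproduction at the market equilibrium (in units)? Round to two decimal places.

3.64 units

Market equilibrium (private): 59.61 + 1.29q = 77.28 - 3.26q → q_m = 3.8835.
Social marginal cost = private MC + MEC = 75.99 + 2.14q.
Set SMC = demand: 75.99 + 2.14q = 77.28 - 3.26q → q* = 0.2389.
Gap = |3.8835 − 0.2389| = 3.6446.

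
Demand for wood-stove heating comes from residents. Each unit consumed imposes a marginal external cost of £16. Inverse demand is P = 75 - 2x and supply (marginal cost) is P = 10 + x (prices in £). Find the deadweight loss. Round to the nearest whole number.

Market equilibrium (private): 10 + x = 75 - 2x → x_m = 21.6667.
Social marginal benefit = demand − MEC = 59 - 2x.
Set SMB = MC: 59 - 2x = 10 + x → x* = 16.3333.
The welfare-loss triangle has base |x_m − x*| and height MEC(x_m) (the vertical gap between SMB and MC is zero at x* and MEC at x_m).
DWL = ½ × 5.3334 × 16.0000 = 42.6672.

DWL = £43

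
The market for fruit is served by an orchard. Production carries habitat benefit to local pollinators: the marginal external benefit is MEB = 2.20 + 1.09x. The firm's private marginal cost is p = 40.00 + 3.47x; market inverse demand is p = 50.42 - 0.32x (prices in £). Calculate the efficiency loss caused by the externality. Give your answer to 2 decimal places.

Market equilibrium (private): 40.00 + 3.47x = 50.42 - 0.32x → x_m = 2.7493.
Social marginal cost = private MC − MEB = 37.80 + 2.38x.
Set SMC = demand: 37.80 + 2.38x = 50.42 - 0.32x → x* = 4.6741.
The welfare-loss triangle has base |x_m − x*| and height MEB(x_m) (the vertical gap between SMC and demand is zero at x* and MEB at x_m).
DWL = ½ × 1.9248 × 5.1968 = 5.0014.

DWL = £5.00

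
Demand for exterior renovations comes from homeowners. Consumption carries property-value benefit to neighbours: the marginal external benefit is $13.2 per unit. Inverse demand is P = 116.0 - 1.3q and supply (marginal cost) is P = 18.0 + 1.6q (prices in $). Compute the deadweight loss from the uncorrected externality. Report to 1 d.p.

Market equilibrium (private): 18.0 + 1.6q = 116.0 - 1.3q → q_m = 33.7931.
Social marginal benefit = demand + MEB = 129.2 - 1.3q.
Set SMB = MC: 129.2 - 1.3q = 18.0 + 1.6q → q* = 38.3448.
Height of the DWL triangle at q_m is SMB(q_m) − MC(q_m) = MEB(q_m) = 13.2000.
DWL = ½ × 4.5517 × 13.2000 = 30.0412.

DWL = $30.0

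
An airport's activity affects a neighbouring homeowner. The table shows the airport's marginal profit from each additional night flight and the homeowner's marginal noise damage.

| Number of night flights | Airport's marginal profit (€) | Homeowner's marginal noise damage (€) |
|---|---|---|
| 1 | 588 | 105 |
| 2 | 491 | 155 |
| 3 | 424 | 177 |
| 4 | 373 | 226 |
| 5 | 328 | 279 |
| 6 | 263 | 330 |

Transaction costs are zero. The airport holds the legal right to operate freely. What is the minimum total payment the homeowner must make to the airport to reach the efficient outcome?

€263

Left alone the airport would choose level 6 (marginal profit stays positive).
Efficient level: k* = 5 (marginal profit ≥ marginal noise damage through 5).
The homeowner must at least cover the airport's forgone profit from cutting 6→5: 263 = 263.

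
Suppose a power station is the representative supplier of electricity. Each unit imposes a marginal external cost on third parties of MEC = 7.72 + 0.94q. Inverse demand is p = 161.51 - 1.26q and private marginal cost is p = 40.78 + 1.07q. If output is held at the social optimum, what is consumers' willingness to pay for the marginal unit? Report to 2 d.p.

P = 117.96

Social marginal cost = private MC + MEC = 48.50 + 2.01q.
Set SMC = demand: 48.50 + 2.01q = 161.51 - 1.26q → q* = 34.5596.
Consumer price on the demand curve at q*: 161.51 − 1.26×34.5596 = 117.9649.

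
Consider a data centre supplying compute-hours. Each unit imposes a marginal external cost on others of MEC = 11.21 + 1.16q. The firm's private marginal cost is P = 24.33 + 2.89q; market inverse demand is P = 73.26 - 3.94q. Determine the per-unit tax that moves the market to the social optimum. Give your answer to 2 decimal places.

Social marginal cost = private MC + MEC = 35.54 + 4.05q.
Set SMC = demand: 35.54 + 4.05q = 73.26 - 3.94q → q* = 4.7209.
The Pigouvian tax equals MEC at q*: 11.21 + 1.16×4.7209 = 16.6862.

tax = 16.69 per unit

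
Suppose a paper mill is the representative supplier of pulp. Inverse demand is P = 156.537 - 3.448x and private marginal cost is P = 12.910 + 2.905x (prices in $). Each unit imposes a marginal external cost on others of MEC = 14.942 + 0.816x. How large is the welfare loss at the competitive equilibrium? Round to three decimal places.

Market equilibrium (private): 12.910 + 2.905x = 156.537 - 3.448x → x_m = 22.6077.
Social marginal cost = private MC + MEC = 27.852 + 3.721x.
Set SMC = demand: 27.852 + 3.721x = 156.537 - 3.448x → x* = 17.9502.
Height of the DWL triangle at x_m is SMC(x_m) − demand(x_m) = MEC(x_m) = 33.3899.
DWL = ½ × 4.6575 × 33.3899 = 77.7567.

DWL = $77.757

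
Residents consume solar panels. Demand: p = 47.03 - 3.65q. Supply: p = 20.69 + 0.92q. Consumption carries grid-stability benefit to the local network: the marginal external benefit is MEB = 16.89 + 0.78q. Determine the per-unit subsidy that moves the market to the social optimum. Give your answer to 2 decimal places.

Social marginal benefit = demand + MEB = 63.92 - 2.87q.
Set SMB = MC: 63.92 - 2.87q = 20.69 + 0.92q → q* = 11.4063.
The Pigouvian subsidy equals MEB at q*: 16.89 + 0.78×11.4063 = 25.7869.

subsidy = 25.79 per unit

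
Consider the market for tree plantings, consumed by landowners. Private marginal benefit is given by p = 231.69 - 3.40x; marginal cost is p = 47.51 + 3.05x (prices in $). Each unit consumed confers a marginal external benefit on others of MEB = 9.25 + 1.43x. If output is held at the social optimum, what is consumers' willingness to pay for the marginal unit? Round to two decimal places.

Social marginal benefit = demand + MEB = 240.94 - 1.97x.
Set SMB = MC: 240.94 - 1.97x = 47.51 + 3.05x → x* = 38.5319.
Consumer price on the demand curve at x*: 231.69 − 3.40×38.5319 = 100.6815.

P = $100.68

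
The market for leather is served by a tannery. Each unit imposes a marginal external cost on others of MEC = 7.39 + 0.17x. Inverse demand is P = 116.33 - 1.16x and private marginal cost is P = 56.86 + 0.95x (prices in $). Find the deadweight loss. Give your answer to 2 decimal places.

Market equilibrium (private): 56.86 + 0.95x = 116.33 - 1.16x → x_m = 28.1848.
Social marginal cost = private MC + MEC = 64.25 + 1.12x.
Set SMC = demand: 64.25 + 1.12x = 116.33 - 1.16x → x* = 22.8421.
The loss is the area between SMC and demand from x* to x_m; with linear curves that's a triangle of height MEC(x_m).
DWL = ½ × 5.3427 × 12.1814 = 32.5408.

DWL = $32.54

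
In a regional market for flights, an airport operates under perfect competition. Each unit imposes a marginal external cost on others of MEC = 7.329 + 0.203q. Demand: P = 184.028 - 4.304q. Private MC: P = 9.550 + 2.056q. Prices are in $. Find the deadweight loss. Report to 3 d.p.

DWL = $12.674

Market equilibrium (private): 9.550 + 2.056q = 184.028 - 4.304q → q_m = 27.4336.
Social marginal cost = private MC + MEC = 16.879 + 2.259q.
Set SMC = demand: 16.879 + 2.259q = 184.028 - 4.304q → q* = 25.4684.
The welfare-loss triangle has base |q_m − q*| and height MEC(q_m) (the vertical gap between SMC and demand is zero at q* and MEC at q_m).
DWL = ½ × 1.9652 × 12.8980 = 12.6736.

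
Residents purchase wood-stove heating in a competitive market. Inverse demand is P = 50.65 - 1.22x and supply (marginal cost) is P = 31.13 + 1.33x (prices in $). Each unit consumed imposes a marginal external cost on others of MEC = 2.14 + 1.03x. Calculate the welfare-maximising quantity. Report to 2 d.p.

Social marginal benefit = demand − MEC = 48.51 - 2.25x.
Set SMB = MC: 48.51 - 2.25x = 31.13 + 1.33x → x* = 4.8547.

x* = 4.85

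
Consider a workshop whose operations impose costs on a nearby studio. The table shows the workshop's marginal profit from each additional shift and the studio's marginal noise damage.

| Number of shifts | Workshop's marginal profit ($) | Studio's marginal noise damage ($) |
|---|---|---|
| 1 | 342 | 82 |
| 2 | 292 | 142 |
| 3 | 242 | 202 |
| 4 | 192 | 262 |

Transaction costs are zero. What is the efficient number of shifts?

Bargaining reaches the level where marginal profit last exceeds marginal noise damage.
That holds through level 3 (242 ≥ 202) but not at 4 (192 < 262).

3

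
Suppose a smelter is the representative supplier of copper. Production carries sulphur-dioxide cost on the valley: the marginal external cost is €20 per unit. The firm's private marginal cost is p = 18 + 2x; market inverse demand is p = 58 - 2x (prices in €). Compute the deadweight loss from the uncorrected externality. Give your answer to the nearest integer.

Market equilibrium (private): 18 + 2x = 58 - 2x → x_m = 10.0000.
Social marginal cost = private MC + MEC = 38 + 2x.
Set SMC = demand: 38 + 2x = 58 - 2x → x* = 5.0000.
The loss is the area between SMC and demand from x* to x_m; with linear curves that's a triangle of height MEC(x_m).
DWL = ½ × 5.0000 × 20.0000 = 50.0000.

DWL = €50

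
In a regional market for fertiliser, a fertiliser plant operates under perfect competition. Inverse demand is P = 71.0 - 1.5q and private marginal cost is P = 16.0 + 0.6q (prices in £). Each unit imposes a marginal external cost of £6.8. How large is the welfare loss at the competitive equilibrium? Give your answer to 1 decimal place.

Market equilibrium (private): 16.0 + 0.6q = 71.0 - 1.5q → q_m = 26.1905.
Social marginal cost = private MC + MEC = 22.8 + 0.6q.
Set SMC = demand: 22.8 + 0.6q = 71.0 - 1.5q → q* = 22.9524.
Between q* and q_m the wedge SMC − demand runs linearly from 0 to MEC(q_m), so the loss is a triangle.
DWL = ½ × 3.2381 × 6.8000 = 11.0095.

DWL = £11.0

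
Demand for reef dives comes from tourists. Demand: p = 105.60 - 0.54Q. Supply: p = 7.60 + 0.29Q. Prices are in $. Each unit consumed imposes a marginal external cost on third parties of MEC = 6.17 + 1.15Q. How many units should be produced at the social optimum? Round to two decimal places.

Q* = 46.38

Social marginal benefit = demand − MEC = 99.43 - 1.69Q.
Set SMB = MC: 99.43 - 1.69Q = 7.60 + 0.29Q → Q* = 46.3788.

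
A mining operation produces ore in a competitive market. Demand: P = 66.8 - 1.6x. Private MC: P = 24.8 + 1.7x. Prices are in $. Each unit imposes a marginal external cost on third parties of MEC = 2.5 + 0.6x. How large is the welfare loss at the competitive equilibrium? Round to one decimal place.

Market equilibrium (private): 24.8 + 1.7x = 66.8 - 1.6x → x_m = 12.7273.
Social marginal cost = private MC + MEC = 27.3 + 2.3x.
Set SMC = demand: 27.3 + 2.3x = 66.8 - 1.6x → x* = 10.1282.
Height of the DWL triangle at x_m is SMC(x_m) − demand(x_m) = MEC(x_m) = 10.1364.
DWL = ½ × 2.5991 × 10.1364 = 13.1728.

DWL = $13.2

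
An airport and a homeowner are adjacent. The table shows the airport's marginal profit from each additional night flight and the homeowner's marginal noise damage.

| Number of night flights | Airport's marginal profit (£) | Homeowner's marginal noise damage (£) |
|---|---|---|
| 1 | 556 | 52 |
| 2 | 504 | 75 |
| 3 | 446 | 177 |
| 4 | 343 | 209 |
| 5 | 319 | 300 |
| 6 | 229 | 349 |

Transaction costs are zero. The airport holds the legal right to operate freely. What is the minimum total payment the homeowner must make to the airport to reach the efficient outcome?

£229

Left alone the airport would choose level 6 (marginal profit stays positive).
Efficient level: k* = 5 (marginal profit ≥ marginal noise damage through 5).
The homeowner must at least cover the airport's forgone profit from cutting 6→5: 229 = 229.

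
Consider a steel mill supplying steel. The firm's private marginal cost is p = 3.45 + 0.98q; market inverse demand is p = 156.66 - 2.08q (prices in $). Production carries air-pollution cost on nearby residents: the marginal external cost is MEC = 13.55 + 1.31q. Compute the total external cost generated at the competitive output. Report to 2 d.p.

Market equilibrium (private): 3.45 + 0.98q = 156.66 - 2.08q → q_m = 50.0686.
Total external cost = ∫₀^{q_m} (13.55 + 1.31q) dq = 13.55×50.0686 + ½×1.31×50.0686² = 2320.4259.

$2320.43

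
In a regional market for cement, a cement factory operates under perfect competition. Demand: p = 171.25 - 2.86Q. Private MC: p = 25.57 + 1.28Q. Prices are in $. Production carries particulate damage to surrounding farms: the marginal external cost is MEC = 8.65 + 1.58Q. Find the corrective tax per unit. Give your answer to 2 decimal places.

tax = $46.50 per unit

Social marginal cost = private MC + MEC = 34.22 + 2.86Q.
Set SMC = demand: 34.22 + 2.86Q = 171.25 - 2.86Q → Q* = 23.9563.
The Pigouvian tax equals MEC at Q*: 8.65 + 1.58×23.9563 = 46.5010.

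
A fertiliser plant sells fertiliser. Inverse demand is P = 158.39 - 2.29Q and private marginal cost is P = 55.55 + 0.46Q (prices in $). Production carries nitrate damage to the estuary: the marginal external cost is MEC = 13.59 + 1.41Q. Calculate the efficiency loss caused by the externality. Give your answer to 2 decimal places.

Market equilibrium (private): 55.55 + 0.46Q = 158.39 - 2.29Q → Q_m = 37.3964.
Social marginal cost = private MC + MEC = 69.14 + 1.87Q.
Set SMC = demand: 69.14 + 1.87Q = 158.39 - 2.29Q → Q* = 21.4543.
Height of the DWL triangle at Q_m is SMC(Q_m) − demand(Q_m) = MEC(Q_m) = 66.3189.
DWL = ½ × 15.9421 × 66.3189 = 528.6313.

DWL = $528.63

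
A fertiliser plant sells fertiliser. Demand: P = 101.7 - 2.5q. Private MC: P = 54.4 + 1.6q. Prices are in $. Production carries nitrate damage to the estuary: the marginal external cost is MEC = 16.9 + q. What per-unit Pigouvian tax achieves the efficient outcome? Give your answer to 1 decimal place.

Social marginal cost = private MC + MEC = 71.3 + 2.6q.
Set SMC = demand: 71.3 + 2.6q = 101.7 - 2.5q → q* = 5.9608.
The Pigouvian tax equals MEC at q*: 16.9 + 1.0×5.9608 = 22.8608.

tax = $22.9 per unit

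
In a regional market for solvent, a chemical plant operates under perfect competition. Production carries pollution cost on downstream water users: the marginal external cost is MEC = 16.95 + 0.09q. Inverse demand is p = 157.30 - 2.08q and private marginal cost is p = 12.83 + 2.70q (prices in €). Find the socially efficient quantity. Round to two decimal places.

Social marginal cost = private MC + MEC = 29.78 + 2.79q.
Set SMC = demand: 29.78 + 2.79q = 157.30 - 2.08q → q* = 26.1848.

q* = 26.18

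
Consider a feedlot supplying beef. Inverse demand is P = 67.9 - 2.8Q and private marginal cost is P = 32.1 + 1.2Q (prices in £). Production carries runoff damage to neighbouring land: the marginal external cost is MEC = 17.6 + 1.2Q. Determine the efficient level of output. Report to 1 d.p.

Social marginal cost = private MC + MEC = 49.7 + 2.4Q.
Set SMC = demand: 49.7 + 2.4Q = 67.9 - 2.8Q → Q* = 3.5000.

Q* = 3.5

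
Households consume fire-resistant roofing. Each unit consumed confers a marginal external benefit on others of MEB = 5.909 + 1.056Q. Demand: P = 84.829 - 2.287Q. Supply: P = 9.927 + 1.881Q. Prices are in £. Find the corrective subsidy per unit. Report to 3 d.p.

subsidy = £33.331 per unit

Social marginal benefit = demand + MEB = 90.738 - 1.231Q.
Set SMB = MC: 90.738 - 1.231Q = 9.927 + 1.881Q → Q* = 25.9675.
The Pigouvian subsidy equals MEB at Q*: 5.909 + 1.056×25.9675 = 33.3307.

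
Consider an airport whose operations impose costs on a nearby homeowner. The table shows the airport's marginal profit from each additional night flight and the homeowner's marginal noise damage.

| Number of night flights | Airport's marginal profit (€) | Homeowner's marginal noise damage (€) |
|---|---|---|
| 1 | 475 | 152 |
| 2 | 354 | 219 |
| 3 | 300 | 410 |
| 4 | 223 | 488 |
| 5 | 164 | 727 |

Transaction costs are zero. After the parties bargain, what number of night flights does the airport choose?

2

Bargaining reaches the level where marginal profit last exceeds marginal noise damage.
That holds through level 2 (354 ≥ 219) but not at 3 (300 < 410).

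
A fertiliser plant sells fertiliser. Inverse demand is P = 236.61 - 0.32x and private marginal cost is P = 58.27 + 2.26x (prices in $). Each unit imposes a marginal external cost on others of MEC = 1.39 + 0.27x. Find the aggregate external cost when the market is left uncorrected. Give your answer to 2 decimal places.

$741.13

Market equilibrium (private): 58.27 + 2.26x = 236.61 - 0.32x → x_m = 69.1240.
Total external cost = ∫₀^{x_m} (1.39 + 0.27x) dx = 1.39×69.1240 + ½×0.27×69.1240² = 741.1296.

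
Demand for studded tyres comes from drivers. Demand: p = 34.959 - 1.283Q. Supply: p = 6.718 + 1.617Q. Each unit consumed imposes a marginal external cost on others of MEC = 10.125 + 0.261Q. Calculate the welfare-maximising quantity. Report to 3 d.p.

Social marginal benefit = demand − MEC = 24.834 - 1.544Q.
Set SMB = MC: 24.834 - 1.544Q = 6.718 + 1.617Q → Q* = 5.7311.

Q* = 5.731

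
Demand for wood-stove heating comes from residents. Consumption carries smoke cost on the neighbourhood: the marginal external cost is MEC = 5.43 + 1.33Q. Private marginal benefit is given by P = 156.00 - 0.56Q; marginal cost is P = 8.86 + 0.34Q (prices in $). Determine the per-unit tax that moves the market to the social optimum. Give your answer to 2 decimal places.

Social marginal benefit = demand − MEC = 150.57 - 1.89Q.
Set SMB = MC: 150.57 - 1.89Q = 8.86 + 0.34Q → Q* = 63.5471.
The Pigouvian tax equals MEC at Q*: 5.43 + 1.33×63.5471 = 89.9476.

tax = $89.95 per unit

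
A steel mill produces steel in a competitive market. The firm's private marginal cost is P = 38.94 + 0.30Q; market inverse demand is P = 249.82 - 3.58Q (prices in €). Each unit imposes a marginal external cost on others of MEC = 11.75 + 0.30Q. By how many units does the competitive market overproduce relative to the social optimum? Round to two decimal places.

Market equilibrium (private): 38.94 + 0.30Q = 249.82 - 3.58Q → Q_m = 54.3505.
Social marginal cost = private MC + MEC = 50.69 + 0.60Q.
Set SMC = demand: 50.69 + 0.60Q = 249.82 - 3.58Q → Q* = 47.6388.
Gap = |54.3505 − 47.6388| = 6.7117.

6.71 units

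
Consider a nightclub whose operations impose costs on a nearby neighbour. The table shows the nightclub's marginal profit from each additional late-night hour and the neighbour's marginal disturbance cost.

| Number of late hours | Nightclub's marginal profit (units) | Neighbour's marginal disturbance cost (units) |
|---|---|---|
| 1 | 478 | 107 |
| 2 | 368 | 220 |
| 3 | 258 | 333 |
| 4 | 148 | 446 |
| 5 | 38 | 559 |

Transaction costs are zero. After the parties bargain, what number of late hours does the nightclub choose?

2

Bargaining reaches the level where marginal profit last exceeds marginal disturbance cost.
That holds through level 2 (368 ≥ 220) but not at 3 (258 < 333).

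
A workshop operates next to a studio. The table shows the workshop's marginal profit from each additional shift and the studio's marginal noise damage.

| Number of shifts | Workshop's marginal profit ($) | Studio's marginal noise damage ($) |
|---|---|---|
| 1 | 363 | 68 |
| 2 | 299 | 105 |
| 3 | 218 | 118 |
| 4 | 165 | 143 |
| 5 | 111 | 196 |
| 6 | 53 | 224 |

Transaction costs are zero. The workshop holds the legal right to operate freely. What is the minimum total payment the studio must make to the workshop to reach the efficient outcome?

$164

Left alone the workshop would choose level 6 (marginal profit stays positive).
Efficient level: k* = 4 (marginal profit ≥ marginal noise damage through 4).
The studio must at least cover the workshop's forgone profit from cutting 6→4: 111 + 53 = 164.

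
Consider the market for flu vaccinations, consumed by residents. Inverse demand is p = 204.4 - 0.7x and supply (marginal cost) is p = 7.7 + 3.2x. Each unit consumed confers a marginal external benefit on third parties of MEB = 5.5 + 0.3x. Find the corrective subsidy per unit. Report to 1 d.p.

Social marginal benefit = demand + MEB = 209.9 - 0.4x.
Set SMB = MC: 209.9 - 0.4x = 7.7 + 3.2x → x* = 56.1667.
The Pigouvian subsidy equals MEB at x*: 5.5 + 0.3×56.1667 = 22.3500.

subsidy = 22.4 per unit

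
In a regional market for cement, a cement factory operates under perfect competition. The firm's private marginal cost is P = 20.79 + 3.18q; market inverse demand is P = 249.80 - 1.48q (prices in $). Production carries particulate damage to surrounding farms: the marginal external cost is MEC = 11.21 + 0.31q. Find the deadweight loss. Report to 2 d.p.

Market equilibrium (private): 20.79 + 3.18q = 249.80 - 1.48q → q_m = 49.1438.
Social marginal cost = private MC + MEC = 32.00 + 3.49q.
Set SMC = demand: 32.00 + 3.49q = 249.80 - 1.48q → q* = 43.8229.
Height of the DWL triangle at q_m is SMC(q_m) − demand(q_m) = MEC(q_m) = 26.4446.
DWL = ½ × 5.3209 × 26.4446 = 70.3545.

DWL = $70.35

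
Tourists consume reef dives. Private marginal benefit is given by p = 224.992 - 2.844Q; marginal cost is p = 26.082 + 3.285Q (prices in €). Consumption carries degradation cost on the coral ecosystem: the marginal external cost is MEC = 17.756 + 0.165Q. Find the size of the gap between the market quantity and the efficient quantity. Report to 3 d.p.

Market equilibrium (private): 26.082 + 3.285Q = 224.992 - 2.844Q → Q_m = 32.4539.
Social marginal benefit = demand − MEC = 207.236 - 3.009Q.
Set SMB = MC: 207.236 - 3.009Q = 26.082 + 3.285Q → Q* = 28.7820.
Gap = |32.4539 − 28.7820| = 3.6719.

3.672 units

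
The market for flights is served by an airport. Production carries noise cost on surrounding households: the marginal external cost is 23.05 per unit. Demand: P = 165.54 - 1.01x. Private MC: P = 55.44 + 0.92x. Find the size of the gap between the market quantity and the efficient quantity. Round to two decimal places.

Market equilibrium (private): 55.44 + 0.92x = 165.54 - 1.01x → x_m = 57.0466.
Social marginal cost = private MC + MEC = 78.49 + 0.92x.
Set SMC = demand: 78.49 + 0.92x = 165.54 - 1.01x → x* = 45.1036.
Gap = |57.0466 − 45.1036| = 11.9430.

11.94 units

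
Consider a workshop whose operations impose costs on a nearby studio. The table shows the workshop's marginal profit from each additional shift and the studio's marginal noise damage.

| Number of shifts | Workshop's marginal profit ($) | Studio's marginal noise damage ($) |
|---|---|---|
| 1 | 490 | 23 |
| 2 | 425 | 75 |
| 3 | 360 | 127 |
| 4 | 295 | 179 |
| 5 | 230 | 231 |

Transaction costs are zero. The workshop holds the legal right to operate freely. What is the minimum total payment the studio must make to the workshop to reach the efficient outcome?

Left alone the workshop would choose level 5 (marginal profit stays positive).
Efficient level: k* = 4 (marginal profit ≥ marginal noise damage through 4).
The studio must at least cover the workshop's forgone profit from cutting 5→4: 230 = 230.

$230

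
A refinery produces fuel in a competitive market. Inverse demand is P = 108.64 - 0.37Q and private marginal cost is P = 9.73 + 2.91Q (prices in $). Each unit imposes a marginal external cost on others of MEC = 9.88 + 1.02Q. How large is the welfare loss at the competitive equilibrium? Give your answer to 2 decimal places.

Market equilibrium (private): 9.73 + 2.91Q = 108.64 - 0.37Q → Q_m = 30.1555.
Social marginal cost = private MC + MEC = 19.61 + 3.93Q.
Set SMC = demand: 19.61 + 3.93Q = 108.64 - 0.37Q → Q* = 20.7047.
Between Q* and Q_m the wedge SMC − demand runs linearly from 0 to MEC(Q_m), so the loss is a triangle.
DWL = ½ × 9.4508 × 40.6386 = 192.0336.

DWL = $192.03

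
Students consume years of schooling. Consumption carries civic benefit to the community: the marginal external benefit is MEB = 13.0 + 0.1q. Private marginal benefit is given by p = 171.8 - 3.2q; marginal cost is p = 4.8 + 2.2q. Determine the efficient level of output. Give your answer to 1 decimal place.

Social marginal benefit = demand + MEB = 184.8 - 3.1q.
Set SMB = MC: 184.8 - 3.1q = 4.8 + 2.2q → q* = 33.9623.

q* = 34.0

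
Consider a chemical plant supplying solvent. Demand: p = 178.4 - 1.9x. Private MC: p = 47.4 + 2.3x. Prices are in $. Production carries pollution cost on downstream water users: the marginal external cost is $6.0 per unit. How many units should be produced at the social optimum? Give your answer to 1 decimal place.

Social marginal cost = private MC + MEC = 53.4 + 2.3x.
Set SMC = demand: 53.4 + 2.3x = 178.4 - 1.9x → x* = 29.7619.

x* = 29.8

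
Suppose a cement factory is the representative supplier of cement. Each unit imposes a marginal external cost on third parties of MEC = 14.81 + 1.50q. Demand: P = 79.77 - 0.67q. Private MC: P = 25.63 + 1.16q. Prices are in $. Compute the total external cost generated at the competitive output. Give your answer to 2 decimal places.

$1094.59

Market equilibrium (private): 25.63 + 1.16q = 79.77 - 0.67q → q_m = 29.5847.
Total external cost = ∫₀^{q_m} (14.81 + 1.50q) dq = 14.81×29.5847 + ½×1.50×29.5847² = 1094.5903.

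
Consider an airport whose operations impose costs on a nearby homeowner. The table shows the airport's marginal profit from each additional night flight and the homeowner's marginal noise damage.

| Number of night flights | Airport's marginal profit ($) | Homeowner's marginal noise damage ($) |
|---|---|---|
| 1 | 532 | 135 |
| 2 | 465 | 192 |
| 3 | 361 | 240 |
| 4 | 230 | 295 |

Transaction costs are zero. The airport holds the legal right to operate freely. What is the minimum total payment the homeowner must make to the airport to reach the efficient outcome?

Left alone the airport would choose level 4 (marginal profit stays positive).
Efficient level: k* = 3 (marginal profit ≥ marginal noise damage through 3).
The homeowner must at least cover the airport's forgone profit from cutting 4→3: 230 = 230.

$230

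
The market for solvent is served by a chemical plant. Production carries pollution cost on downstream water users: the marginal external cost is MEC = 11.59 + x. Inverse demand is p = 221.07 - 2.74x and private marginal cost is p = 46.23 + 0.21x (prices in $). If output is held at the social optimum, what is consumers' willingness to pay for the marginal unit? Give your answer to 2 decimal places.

P = $107.83

Social marginal cost = private MC + MEC = 57.82 + 1.21x.
Set SMC = demand: 57.82 + 1.21x = 221.07 - 2.74x → x* = 41.3291.
Consumer price on the demand curve at x*: 221.07 − 2.74×41.3291 = 107.8283.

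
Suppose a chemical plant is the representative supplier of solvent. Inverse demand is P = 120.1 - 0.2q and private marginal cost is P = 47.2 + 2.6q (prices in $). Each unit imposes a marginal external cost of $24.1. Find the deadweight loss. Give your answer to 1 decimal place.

Market equilibrium (private): 47.2 + 2.6q = 120.1 - 0.2q → q_m = 26.0357.
Social marginal cost = private MC + MEC = 71.3 + 2.6q.
Set SMC = demand: 71.3 + 2.6q = 120.1 - 0.2q → q* = 17.4286.
The welfare-loss triangle has base |q_m − q*| and height MEC(q_m) (the vertical gap between SMC and demand is zero at q* and MEC at q_m).
DWL = ½ × 8.6071 × 24.1000 = 103.7156.

DWL = $103.7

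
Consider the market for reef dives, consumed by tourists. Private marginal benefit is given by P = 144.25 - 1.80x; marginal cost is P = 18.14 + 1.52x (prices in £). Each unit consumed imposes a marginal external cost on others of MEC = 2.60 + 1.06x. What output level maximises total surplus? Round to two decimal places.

Social marginal benefit = demand − MEC = 141.65 - 2.86x.
Set SMB = MC: 141.65 - 2.86x = 18.14 + 1.52x → x* = 28.1986.

x* = 28.20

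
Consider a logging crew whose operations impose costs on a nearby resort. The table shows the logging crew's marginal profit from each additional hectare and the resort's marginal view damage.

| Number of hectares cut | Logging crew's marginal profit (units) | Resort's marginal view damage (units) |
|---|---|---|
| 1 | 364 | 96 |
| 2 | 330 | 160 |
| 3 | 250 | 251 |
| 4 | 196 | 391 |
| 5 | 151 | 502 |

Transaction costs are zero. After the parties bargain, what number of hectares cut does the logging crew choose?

2

Bargaining reaches the level where marginal profit last exceeds marginal view damage.
That holds through level 2 (330 ≥ 160) but not at 3 (250 < 251).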